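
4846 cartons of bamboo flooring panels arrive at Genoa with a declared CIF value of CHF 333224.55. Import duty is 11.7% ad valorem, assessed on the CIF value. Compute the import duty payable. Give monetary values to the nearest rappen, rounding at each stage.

Import duty: CHF 38987.27

Import duty = 333224.55 × 11.7% = 38987.27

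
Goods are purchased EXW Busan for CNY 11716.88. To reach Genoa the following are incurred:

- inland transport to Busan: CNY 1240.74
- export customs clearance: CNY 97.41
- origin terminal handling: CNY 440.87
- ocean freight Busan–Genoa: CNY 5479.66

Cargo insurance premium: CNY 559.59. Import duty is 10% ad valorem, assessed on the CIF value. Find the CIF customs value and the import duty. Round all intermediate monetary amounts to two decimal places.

CIF value: CNY 19535.15; import duty: CNY 1953.52

CIF = EXW price + pre-shipment costs + freight + insurance
CIF = 11716.88 + 1240.74 + 97.41 + 440.87 + 5479.66 + 559.59 = 19535.15
Import duty = 19535.15 × 10% = 1953.52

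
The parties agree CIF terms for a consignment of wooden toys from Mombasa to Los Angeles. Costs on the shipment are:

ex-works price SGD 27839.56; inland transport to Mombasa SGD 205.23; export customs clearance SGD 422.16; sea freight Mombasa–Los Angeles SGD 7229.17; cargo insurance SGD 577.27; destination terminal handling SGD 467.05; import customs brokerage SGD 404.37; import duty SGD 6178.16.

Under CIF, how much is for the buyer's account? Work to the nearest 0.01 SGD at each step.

CIF: the seller pays costs through ocean freight and marine insurance to the destination port.
Seller's account: goods 27839.56 + inland to port 205.23 + export clearance 422.16 + freight 7229.17 + insurance 577.27 = 36273.39
Buyer's account: destination terminal 467.05 + brokerage 404.37 + duty 6178.16 = 7049.58

Buyer's account: SGD 7049.58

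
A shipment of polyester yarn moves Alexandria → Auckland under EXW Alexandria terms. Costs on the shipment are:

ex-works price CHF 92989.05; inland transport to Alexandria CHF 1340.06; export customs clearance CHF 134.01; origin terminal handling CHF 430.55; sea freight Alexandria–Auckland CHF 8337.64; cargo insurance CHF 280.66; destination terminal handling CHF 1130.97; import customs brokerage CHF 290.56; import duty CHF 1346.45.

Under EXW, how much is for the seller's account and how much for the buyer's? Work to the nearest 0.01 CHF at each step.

EXW: the seller makes goods available at their premises; the buyer bears all onward costs.
Seller's account: goods 92989.05 = 92989.05
Buyer's account: inland to port 1340.06 + export clearance 134.01 + origin terminal 430.55 + freight 8337.64 + insurance 280.66 + destination terminal 1130.97 + brokerage 290.56 + duty 1346.45 = 13290.90

Seller: CHF 92989.05; buyer: CHF 13290.90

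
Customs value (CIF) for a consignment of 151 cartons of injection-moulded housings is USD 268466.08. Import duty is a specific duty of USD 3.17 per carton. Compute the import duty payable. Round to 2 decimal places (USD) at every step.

Import duty = 151 × 3.17 = 478.67

Import duty: USD 478.67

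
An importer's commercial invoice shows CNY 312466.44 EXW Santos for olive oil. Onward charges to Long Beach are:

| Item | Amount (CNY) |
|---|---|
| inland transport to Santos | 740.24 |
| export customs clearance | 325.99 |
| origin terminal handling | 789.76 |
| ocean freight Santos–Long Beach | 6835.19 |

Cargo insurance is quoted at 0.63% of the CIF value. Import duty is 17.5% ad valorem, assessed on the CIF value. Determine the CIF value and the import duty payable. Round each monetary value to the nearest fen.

Let C be the CIF value. C = EXW price + pre-shipment costs + freight + 0.63% × C
C − 0.63% × C = 312466.44 + 740.24 + 325.99 + 789.76 + 6835.19
0.9937 × C = 321157.62
C = 321157.62 / 0.9937 = 323193.74
Insurance premium = 0.63% × 323193.74 = 2036.12
Import duty = 323193.74 × 17.5% = 56558.90

CIF value: CNY 323193.74; import duty: CNY 56558.90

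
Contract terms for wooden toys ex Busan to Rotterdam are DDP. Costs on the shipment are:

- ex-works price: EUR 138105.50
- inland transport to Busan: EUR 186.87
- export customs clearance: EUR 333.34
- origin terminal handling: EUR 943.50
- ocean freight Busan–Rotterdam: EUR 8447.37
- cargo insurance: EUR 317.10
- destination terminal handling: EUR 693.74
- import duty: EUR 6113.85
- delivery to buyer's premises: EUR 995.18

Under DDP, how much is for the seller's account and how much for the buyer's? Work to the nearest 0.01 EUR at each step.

Seller: EUR 156136.45; buyer: EUR 0.00

DDP: the seller bears all costs including import duty.
Seller's account: goods 138105.50 + inland to port 186.87 + export clearance 333.34 + origin terminal 943.50 + freight 8447.37 + insurance 317.10 + destination terminal 693.74 + duty 6113.85 + delivery 995.18 = 156136.45
Buyer's account: 0.00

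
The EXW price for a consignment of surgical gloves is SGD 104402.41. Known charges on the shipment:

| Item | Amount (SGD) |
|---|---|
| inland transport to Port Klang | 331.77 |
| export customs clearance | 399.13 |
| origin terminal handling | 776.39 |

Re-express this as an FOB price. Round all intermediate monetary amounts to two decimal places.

FOB price: SGD 105909.70

From EXW to FOB, the seller additionally bears: inland to port, export clearance, origin terminal.
FOB price = 104402.41 + 331.77 + 399.13 + 776.39 = 105909.70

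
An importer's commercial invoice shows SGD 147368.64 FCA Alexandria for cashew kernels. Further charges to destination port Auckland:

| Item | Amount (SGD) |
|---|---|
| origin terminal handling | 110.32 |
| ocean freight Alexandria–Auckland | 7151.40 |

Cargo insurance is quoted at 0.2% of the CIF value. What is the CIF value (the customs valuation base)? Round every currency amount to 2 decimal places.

CIF value: SGD 154940.24

Let C be the CIF value. C = FCA price + pre-shipment costs + freight + 0.2% × C
C − 0.2% × C = 147368.64 + 110.32 + 7151.40
0.998 × C = 154630.36
C = 154630.36 / 0.998 = 154940.24
Insurance premium = 0.2% × 154940.24 = 309.88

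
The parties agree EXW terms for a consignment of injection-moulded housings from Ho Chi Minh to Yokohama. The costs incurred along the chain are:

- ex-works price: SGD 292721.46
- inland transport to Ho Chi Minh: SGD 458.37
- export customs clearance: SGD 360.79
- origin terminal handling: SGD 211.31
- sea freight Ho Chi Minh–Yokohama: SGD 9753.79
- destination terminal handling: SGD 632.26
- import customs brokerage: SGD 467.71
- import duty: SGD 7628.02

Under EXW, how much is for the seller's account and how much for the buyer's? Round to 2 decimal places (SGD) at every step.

Seller: SGD 292721.46; buyer: SGD 19512.25

EXW: the seller makes goods available at their premises; the buyer bears all onward costs.
Seller's account: goods 292721.46 = 292721.46
Buyer's account: inland to port 458.37 + export clearance 360.79 + origin terminal 211.31 + freight 9753.79 + destination terminal 632.26 + brokerage 467.71 + duty 7628.02 = 19512.25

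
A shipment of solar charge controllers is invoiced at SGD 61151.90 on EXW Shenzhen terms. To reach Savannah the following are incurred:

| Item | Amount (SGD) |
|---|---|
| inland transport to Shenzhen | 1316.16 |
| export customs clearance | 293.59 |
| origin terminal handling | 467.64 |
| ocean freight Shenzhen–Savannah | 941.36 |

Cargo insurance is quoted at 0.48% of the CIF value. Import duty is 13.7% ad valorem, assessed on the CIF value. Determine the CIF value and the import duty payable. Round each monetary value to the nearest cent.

CIF value: SGD 64480.15; import duty: SGD 8833.78

Let C be the CIF value. C = EXW price + pre-shipment costs + freight + 0.48% × C
C − 0.48% × C = 61151.90 + 1316.16 + 293.59 + 467.64 + 941.36
0.9952 × C = 64170.65
C = 64170.65 / 0.9952 = 64480.15
Insurance premium = 0.48% × 64480.15 = 309.50
Import duty = 64480.15 × 13.7% = 8833.78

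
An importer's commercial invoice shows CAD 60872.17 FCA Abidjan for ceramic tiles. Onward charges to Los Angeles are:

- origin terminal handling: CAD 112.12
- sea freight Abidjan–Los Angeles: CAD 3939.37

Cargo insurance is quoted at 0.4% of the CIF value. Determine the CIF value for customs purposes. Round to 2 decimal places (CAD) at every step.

Let C be the CIF value. C = FCA price + pre-shipment costs + freight + 0.4% × C
C − 0.4% × C = 60872.17 + 112.12 + 3939.37
0.996 × C = 64923.66
C = 64923.66 / 0.996 = 65184.40
Insurance premium = 0.4% × 65184.40 = 260.74

CIF value: CAD 65184.40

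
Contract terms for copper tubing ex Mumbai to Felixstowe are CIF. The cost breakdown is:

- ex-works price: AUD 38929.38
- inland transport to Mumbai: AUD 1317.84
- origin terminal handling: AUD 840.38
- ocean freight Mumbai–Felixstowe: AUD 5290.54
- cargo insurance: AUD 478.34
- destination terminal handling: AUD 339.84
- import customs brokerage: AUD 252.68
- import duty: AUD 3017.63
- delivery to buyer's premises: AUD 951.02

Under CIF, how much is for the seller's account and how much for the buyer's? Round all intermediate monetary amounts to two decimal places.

CIF: the seller pays costs through ocean freight and marine insurance to the destination port.
Seller's account: goods 38929.38 + inland to port 1317.84 + origin terminal 840.38 + freight 5290.54 + insurance 478.34 = 46856.48
Buyer's account: destination terminal 339.84 + brokerage 252.68 + duty 3017.63 + delivery 951.02 = 4561.17

Seller: AUD 46856.48; buyer: AUD 4561.17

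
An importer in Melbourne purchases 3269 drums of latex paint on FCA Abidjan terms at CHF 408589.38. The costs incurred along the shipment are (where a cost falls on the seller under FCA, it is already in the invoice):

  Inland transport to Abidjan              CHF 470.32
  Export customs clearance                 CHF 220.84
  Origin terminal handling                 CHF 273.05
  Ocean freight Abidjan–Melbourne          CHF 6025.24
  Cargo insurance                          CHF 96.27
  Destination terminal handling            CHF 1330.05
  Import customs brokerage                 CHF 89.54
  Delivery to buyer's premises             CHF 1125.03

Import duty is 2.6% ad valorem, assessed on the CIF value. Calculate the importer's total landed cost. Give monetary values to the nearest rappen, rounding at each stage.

FCA: the seller delivers export-cleared goods to the carrier; the buyer bears costs from that point.
Already in the invoice (seller's account under FCA): inland to port, export clearance — exclude.
CIF value = FCA price + origin terminal + freight + insurance = 408589.38 + 273.05 + 6025.24 + 96.27 = 414983.94
Import duty = 414983.94 × 2.6% = 10789.58
Buyer bears: origin terminal 273.05 + freight 6025.24 + insurance 96.27 + destination terminal 1330.05 + brokerage 89.54 + delivery 1125.03 + duty 10789.58 = 19728.76
Landed cost = invoice 408589.38 + 19728.76 = 428318.14

Total landed cost: CHF 428318.14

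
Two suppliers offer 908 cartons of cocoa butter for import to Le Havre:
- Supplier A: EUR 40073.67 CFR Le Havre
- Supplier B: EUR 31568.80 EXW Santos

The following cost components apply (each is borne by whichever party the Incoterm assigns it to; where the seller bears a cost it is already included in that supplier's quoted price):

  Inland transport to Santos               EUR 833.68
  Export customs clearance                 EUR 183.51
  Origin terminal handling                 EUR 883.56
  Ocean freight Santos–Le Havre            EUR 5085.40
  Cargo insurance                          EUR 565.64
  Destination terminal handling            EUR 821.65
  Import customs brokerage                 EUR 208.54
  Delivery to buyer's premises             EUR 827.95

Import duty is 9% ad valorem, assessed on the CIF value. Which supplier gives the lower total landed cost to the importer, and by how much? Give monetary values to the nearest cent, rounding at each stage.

Supplier B is cheaper by EUR 1655.41

Supplier A (CFR):
CIF value = CFR price + insurance = 40073.67 + 565.64 = 40639.31
Import duty = 40639.31 × 9% = 3657.54
Buyer bears (A): 565.64 + 821.65 + 208.54 + 827.95 = 2423.78
Landed cost (A) = invoice 40073.67 + 2423.78 + duty 3657.54 = 46154.99
Supplier B (EXW):
CIF value = EXW price + inland to port + export clearance + origin terminal + freight + insurance = 31568.80 + 833.68 + 183.51 + 883.56 + 5085.40 + 565.64 = 39120.59
Import duty = 39120.59 × 9% = 3520.85
Buyer bears (B): 833.68 + 183.51 + 883.56 + 5085.40 + 565.64 + 821.65 + 208.54 + 827.95 = 9409.93
Landed cost (B) = invoice 31568.80 + 9409.93 + duty 3520.85 = 44499.58
Difference = |46154.99 − 44499.58| = 1655.41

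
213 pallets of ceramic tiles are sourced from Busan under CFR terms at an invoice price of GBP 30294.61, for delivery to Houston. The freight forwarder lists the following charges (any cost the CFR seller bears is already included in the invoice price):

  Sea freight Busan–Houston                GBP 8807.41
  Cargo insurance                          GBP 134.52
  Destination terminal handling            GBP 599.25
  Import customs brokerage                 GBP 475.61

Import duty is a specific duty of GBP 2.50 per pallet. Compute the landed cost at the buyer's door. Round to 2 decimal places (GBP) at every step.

Total landed cost: GBP 32036.49

CFR: the seller pays costs through ocean freight to the destination port, but not insurance.
Already in the invoice (seller's account under CFR): freight — exclude.
CIF value = CFR price + insurance = 30294.61 + 134.52 = 30429.13
Import duty = 213 × 2.50 = 532.50
Buyer bears: insurance 134.52 + destination terminal 599.25 + brokerage 475.61 + duty 532.50 = 1741.88
Landed cost = invoice 30294.61 + 1741.88 = 32036.49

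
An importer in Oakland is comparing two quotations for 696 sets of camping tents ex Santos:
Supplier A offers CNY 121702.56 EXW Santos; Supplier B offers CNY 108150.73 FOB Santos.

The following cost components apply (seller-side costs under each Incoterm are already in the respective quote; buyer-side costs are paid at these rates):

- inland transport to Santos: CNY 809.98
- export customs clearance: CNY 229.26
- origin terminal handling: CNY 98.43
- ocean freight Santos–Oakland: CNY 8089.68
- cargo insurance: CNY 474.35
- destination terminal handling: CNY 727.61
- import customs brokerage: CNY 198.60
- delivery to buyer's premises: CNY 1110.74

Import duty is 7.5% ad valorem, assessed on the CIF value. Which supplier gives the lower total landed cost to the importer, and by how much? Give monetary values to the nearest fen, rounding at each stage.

Supplier B is cheaper by CNY 15791.21

Supplier A (EXW):
CIF value = EXW price + inland to port + export clearance + origin terminal + freight + insurance = 121702.56 + 809.98 + 229.26 + 98.43 + 8089.68 + 474.35 = 131404.26
Import duty = 131404.26 × 7.5% = 9855.32
Buyer bears (A): 809.98 + 229.26 + 98.43 + 8089.68 + 474.35 + 727.61 + 198.60 + 1110.74 = 11738.65
Landed cost (A) = invoice 121702.56 + 11738.65 + duty 9855.32 = 143296.53
Supplier B (FOB):
CIF value = FOB price + freight + insurance = 108150.73 + 8089.68 + 474.35 = 116714.76
Import duty = 116714.76 × 7.5% = 8753.61
Buyer bears (B): 8089.68 + 474.35 + 727.61 + 198.60 + 1110.74 = 10600.98
Landed cost (B) = invoice 108150.73 + 10600.98 + duty 8753.61 = 127505.32
Difference = |143296.53 − 127505.32| = 15791.21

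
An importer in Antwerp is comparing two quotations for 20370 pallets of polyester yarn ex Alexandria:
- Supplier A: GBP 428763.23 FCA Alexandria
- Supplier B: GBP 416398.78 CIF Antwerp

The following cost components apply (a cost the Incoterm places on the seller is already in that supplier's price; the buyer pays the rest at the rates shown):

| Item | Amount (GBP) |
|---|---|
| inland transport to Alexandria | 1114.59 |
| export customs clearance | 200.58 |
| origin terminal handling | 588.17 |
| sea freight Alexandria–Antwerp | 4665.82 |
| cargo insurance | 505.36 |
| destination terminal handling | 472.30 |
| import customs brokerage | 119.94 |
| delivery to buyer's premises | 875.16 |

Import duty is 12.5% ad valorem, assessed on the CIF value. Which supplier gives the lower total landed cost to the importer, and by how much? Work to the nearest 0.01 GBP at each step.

Supplier B is cheaper by GBP 20389.27

Supplier A (FCA):
CIF value = FCA price + origin terminal + freight + insurance = 428763.23 + 588.17 + 4665.82 + 505.36 = 434522.58
Import duty = 434522.58 × 12.5% = 54315.32
Buyer bears (A): 588.17 + 4665.82 + 505.36 + 472.30 + 119.94 + 875.16 = 7226.75
Landed cost (A) = invoice 428763.23 + 7226.75 + duty 54315.32 = 490305.30
Supplier B (CIF):
The CIF price already equals the CIF value: 416398.78
Import duty = 416398.78 × 12.5% = 52049.85
Buyer bears (B): 472.30 + 119.94 + 875.16 = 1467.40
Landed cost (B) = invoice 416398.78 + 1467.40 + duty 52049.85 = 469916.03
Difference = |490305.30 − 469916.03| = 20389.27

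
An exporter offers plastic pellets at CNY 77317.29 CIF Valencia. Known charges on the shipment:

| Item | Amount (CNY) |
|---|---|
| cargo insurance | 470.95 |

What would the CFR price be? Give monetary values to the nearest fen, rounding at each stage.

CFR price: CNY 76846.34

From CIF to CFR, the seller no longer bears: insurance.
CFR price = 77317.29 − 470.95 = 76846.34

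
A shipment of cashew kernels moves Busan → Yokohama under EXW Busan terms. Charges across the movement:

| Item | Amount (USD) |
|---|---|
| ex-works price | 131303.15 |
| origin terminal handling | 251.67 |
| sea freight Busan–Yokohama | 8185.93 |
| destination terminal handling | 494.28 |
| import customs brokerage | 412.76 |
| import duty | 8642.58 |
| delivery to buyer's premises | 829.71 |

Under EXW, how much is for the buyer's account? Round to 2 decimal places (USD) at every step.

Buyer's account: USD 18816.93

EXW: the seller makes goods available at their premises; the buyer bears all onward costs.
Seller's account: goods 131303.15 = 131303.15
Buyer's account: origin terminal 251.67 + freight 8185.93 + destination terminal 494.28 + brokerage 412.76 + duty 8642.58 + delivery 829.71 = 18816.93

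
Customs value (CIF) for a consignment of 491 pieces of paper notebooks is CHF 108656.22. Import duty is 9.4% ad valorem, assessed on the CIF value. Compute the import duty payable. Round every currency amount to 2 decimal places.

Import duty: CHF 10213.68

Import duty = 108656.22 × 9.4% = 10213.68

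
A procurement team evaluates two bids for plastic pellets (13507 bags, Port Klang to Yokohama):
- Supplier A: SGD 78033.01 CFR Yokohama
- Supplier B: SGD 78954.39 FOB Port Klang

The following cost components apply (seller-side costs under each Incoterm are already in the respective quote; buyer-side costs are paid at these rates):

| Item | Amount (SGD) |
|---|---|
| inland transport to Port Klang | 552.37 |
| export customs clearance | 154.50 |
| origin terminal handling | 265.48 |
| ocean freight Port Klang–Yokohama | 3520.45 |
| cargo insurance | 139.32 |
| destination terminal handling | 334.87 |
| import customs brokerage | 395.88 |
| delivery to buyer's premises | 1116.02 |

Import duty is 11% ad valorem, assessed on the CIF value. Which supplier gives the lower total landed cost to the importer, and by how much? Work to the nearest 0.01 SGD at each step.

Supplier A is cheaper by SGD 4930.43

Supplier A (CFR):
CIF value = CFR price + insurance = 78033.01 + 139.32 = 78172.33
Import duty = 78172.33 × 11% = 8598.96
Buyer bears (A): 139.32 + 334.87 + 395.88 + 1116.02 = 1986.09
Landed cost (A) = invoice 78033.01 + 1986.09 + duty 8598.96 = 88618.06
Supplier B (FOB):
CIF value = FOB price + freight + insurance = 78954.39 + 3520.45 + 139.32 = 82614.16
Import duty = 82614.16 × 11% = 9087.56
Buyer bears (B): 3520.45 + 139.32 + 334.87 + 395.88 + 1116.02 = 5506.54
Landed cost (B) = invoice 78954.39 + 5506.54 + duty 9087.56 = 93548.49
Difference = |88618.06 − 93548.49| = 4930.43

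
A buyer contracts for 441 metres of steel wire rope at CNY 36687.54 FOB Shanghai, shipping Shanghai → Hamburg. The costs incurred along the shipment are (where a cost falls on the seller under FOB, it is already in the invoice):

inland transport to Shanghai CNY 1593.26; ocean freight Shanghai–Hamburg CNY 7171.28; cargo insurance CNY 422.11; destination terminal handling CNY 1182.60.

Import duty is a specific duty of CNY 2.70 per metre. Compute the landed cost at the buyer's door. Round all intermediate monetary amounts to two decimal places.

Total landed cost: CNY 46654.23

FOB: the seller bears costs until goods are on board at the origin port; the buyer bears freight, insurance and all costs thereafter.
Already in the invoice (seller's account under FOB): inland to port — exclude.
CIF value = FOB price + freight + insurance = 36687.54 + 7171.28 + 422.11 = 44280.93
Import duty = 441 × 2.70 = 1190.70
Buyer bears: freight 7171.28 + insurance 422.11 + destination terminal 1182.60 + duty 1190.70 = 9966.69
Landed cost = invoice 36687.54 + 9966.69 = 46654.23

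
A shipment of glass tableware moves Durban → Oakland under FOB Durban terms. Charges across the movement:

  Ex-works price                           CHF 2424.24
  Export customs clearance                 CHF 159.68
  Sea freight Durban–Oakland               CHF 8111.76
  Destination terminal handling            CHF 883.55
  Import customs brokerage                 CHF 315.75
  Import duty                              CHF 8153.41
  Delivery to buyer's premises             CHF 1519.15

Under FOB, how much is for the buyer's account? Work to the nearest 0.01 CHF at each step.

Buyer's account: CHF 18983.62

FOB: the seller bears costs until goods are on board at the origin port; the buyer bears freight, insurance and all costs thereafter.
Seller's account: goods 2424.24 + export clearance 159.68 = 2583.92
Buyer's account: freight 8111.76 + destination terminal 883.55 + brokerage 315.75 + duty 8153.41 + delivery 1519.15 = 18983.62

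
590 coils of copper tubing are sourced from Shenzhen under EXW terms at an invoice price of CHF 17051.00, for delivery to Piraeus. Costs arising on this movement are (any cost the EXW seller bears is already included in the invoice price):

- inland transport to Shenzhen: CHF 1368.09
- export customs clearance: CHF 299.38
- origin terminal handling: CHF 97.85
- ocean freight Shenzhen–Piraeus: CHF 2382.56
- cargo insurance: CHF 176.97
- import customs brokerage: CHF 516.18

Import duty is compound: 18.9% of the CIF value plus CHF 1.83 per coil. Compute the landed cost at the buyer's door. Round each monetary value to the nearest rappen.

EXW: the seller makes goods available at their premises; the buyer bears all onward costs.
CIF value = EXW price + inland to port + export clearance + origin terminal + freight + insurance = 17051.00 + 1368.09 + 299.38 + 97.85 + 2382.56 + 176.97 = 21375.85
Ad valorem component: 21375.85 × 18.9% = 4040.04
Specific component: 590 × 1.83 = 1079.70
Import duty = 4040.04 + 1079.70 = 5119.74
Buyer bears: inland to port 1368.09 + export clearance 299.38 + origin terminal 97.85 + freight 2382.56 + insurance 176.97 + brokerage 516.18 + duty 5119.74 = 9960.77
Landed cost = invoice 17051.00 + 9960.77 = 27011.77

Total landed cost: CHF 27011.77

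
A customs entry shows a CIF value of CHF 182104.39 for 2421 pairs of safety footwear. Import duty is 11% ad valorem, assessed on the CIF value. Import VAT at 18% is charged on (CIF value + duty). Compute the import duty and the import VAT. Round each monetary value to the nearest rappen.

Import duty = 182104.39 × 11% = 20031.48
VAT base = CIF + duty = 182104.39 + 20031.48 = 202135.87
Import VAT = 202135.87 × 18% = 36384.46

Import duty: CHF 20031.48; import VAT: CHF 36384.46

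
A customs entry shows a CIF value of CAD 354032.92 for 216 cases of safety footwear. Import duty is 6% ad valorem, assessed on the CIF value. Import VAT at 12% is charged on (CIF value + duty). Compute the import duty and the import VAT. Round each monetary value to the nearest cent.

Import duty: CAD 21241.98; import VAT: CAD 45032.99

Import duty = 354032.92 × 6% = 21241.98
VAT base = CIF + duty = 354032.92 + 21241.98 = 375274.90
Import VAT = 375274.90 × 12% = 45032.99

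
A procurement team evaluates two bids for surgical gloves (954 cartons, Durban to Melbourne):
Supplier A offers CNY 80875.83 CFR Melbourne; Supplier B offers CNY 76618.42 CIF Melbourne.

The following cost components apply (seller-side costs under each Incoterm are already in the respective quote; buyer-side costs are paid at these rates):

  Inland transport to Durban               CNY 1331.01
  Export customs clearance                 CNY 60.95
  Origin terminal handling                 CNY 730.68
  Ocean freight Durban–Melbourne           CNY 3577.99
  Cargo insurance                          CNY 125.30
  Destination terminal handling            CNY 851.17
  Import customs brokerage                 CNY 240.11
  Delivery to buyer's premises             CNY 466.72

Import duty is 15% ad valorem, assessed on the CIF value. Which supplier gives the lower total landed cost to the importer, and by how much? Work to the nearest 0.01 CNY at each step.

Supplier B is cheaper by CNY 5040.12

Supplier A (CFR):
CIF value = CFR price + insurance = 80875.83 + 125.30 = 81001.13
Import duty = 81001.13 × 15% = 12150.17
Buyer bears (A): 125.30 + 851.17 + 240.11 + 466.72 = 1683.30
Landed cost (A) = invoice 80875.83 + 1683.30 + duty 12150.17 = 94709.30
Supplier B (CIF):
The CIF price already equals the CIF value: 76618.42
Import duty = 76618.42 × 15% = 11492.76
Buyer bears (B): 851.17 + 240.11 + 466.72 = 1558.00
Landed cost (B) = invoice 76618.42 + 1558.00 + duty 11492.76 = 89669.18
Difference = |94709.30 − 89669.18| = 5040.12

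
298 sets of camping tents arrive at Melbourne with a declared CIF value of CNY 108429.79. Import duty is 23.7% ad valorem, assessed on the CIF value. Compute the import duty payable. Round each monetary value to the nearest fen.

Import duty = 108429.79 × 23.7% = 25697.86

Import duty: CNY 25697.86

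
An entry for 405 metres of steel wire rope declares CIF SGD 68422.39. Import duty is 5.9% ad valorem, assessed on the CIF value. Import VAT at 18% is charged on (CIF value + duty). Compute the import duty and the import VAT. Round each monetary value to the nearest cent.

Import duty = 68422.39 × 5.9% = 4036.92
VAT base = CIF + duty = 68422.39 + 4036.92 = 72459.31
Import VAT = 72459.31 × 18% = 13042.68

Import duty: SGD 4036.92; import VAT: SGD 13042.68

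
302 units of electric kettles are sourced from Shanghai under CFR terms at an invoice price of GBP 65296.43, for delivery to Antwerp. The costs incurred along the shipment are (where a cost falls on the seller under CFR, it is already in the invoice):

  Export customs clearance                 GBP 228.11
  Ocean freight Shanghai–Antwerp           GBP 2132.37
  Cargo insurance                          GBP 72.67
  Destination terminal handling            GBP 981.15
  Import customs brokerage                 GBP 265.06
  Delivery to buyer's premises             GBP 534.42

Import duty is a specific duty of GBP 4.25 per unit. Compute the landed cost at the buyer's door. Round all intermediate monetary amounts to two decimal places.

CFR: the seller pays costs through ocean freight to the destination port, but not insurance.
Already in the invoice (seller's account under CFR): export clearance, freight — exclude.
CIF value = CFR price + insurance = 65296.43 + 72.67 = 65369.10
Import duty = 302 × 4.25 = 1283.50
Buyer bears: insurance 72.67 + destination terminal 981.15 + brokerage 265.06 + delivery 534.42 + duty 1283.50 = 3136.80
Landed cost = invoice 65296.43 + 3136.80 = 68433.23

Total landed cost: GBP 68433.23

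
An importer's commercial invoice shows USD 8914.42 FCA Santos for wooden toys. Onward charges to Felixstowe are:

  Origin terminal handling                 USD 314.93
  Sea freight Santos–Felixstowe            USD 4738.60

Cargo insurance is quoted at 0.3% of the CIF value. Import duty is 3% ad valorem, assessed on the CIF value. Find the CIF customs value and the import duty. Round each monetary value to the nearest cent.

CIF value: USD 14009.98; import duty: USD 420.30

Let C be the CIF value. C = FCA price + pre-shipment costs + freight + 0.3% × C
C − 0.3% × C = 8914.42 + 314.93 + 4738.60
0.997 × C = 13967.95
C = 13967.95 / 0.997 = 14009.98
Insurance premium = 0.3% × 14009.98 = 42.03
Import duty = 14009.98 × 3% = 420.30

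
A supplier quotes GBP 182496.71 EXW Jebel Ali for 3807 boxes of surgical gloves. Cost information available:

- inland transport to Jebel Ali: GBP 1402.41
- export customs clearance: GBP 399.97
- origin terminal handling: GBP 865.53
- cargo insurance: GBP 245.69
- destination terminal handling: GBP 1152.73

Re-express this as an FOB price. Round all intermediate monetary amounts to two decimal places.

Not relevant to the conversion: insurance, destination terminal — on the buyer under both terms; not part of either seller's price.
From EXW to FOB, the seller additionally bears: inland to port, export clearance, origin terminal.
FOB price = 182496.71 + 1402.41 + 399.97 + 865.53 = 185164.62

FOB price: GBP 185164.62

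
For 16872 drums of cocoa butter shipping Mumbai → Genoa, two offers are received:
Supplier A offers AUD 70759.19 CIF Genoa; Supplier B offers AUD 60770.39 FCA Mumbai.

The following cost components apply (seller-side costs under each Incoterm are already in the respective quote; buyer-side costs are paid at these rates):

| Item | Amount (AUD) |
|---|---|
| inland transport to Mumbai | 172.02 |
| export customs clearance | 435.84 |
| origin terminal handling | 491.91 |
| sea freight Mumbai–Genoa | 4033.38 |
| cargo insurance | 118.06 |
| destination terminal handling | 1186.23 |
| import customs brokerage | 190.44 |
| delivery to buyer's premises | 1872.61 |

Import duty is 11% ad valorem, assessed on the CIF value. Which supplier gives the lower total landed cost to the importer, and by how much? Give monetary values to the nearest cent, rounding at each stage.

Supplier B is cheaper by AUD 5933.45

Supplier A (CIF):
The CIF price already equals the CIF value: 70759.19
Import duty = 70759.19 × 11% = 7783.51
Buyer bears (A): 1186.23 + 190.44 + 1872.61 = 3249.28
Landed cost (A) = invoice 70759.19 + 3249.28 + duty 7783.51 = 81791.98
Supplier B (FCA):
CIF value = FCA price + origin terminal + freight + insurance = 60770.39 + 491.91 + 4033.38 + 118.06 = 65413.74
Import duty = 65413.74 × 11% = 7195.51
Buyer bears (B): 491.91 + 4033.38 + 118.06 + 1186.23 + 190.44 + 1872.61 = 7892.63
Landed cost (B) = invoice 60770.39 + 7892.63 + duty 7195.51 = 75858.53
Difference = |81791.98 − 75858.53| = 5933.45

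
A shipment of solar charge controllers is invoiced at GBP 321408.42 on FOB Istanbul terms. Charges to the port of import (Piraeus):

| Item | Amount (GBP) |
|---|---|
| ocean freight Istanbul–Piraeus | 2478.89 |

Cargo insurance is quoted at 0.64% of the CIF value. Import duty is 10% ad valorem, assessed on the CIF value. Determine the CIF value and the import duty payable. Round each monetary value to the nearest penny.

Let C be the CIF value. C = FOB price + freight + 0.64% × C
C − 0.64% × C = 321408.42 + 2478.89
0.9936 × C = 323887.31
C = 323887.31 / 0.9936 = 325973.54
Insurance premium = 0.64% × 325973.54 = 2086.23
Import duty = 325973.54 × 10% = 32597.35

CIF value: GBP 325973.54; import duty: GBP 32597.35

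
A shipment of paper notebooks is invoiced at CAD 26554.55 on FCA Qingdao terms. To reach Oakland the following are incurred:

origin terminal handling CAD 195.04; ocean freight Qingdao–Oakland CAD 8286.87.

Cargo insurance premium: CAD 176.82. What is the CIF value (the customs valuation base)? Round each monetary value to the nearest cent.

CIF value: CAD 35213.28

CIF = FCA price + pre-shipment costs + freight + insurance
CIF = 26554.55 + 195.04 + 8286.87 + 176.82 = 35213.28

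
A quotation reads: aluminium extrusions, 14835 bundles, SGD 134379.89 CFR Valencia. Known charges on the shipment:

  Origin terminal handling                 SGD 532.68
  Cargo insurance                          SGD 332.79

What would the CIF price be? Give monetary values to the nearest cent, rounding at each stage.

Not relevant to the conversion: origin terminal — on the seller under both CFR and CIF; already in the CFR price and stays in the CIF price.
From CFR to CIF, the seller additionally bears: insurance.
CIF price = 134379.89 + 332.79 = 134712.68

CIF price: SGD 134712.68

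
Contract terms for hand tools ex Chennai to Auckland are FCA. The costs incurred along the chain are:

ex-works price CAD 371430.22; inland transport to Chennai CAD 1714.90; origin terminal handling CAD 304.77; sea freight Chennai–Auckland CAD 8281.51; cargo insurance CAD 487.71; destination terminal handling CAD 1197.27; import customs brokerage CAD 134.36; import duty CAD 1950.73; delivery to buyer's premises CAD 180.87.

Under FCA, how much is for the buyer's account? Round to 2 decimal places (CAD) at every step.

Buyer's account: CAD 12537.22

FCA: the seller delivers export-cleared goods to the carrier; the buyer bears costs from that point.
Seller's account: goods 371430.22 + inland to port 1714.90 = 373145.12
Buyer's account: origin terminal 304.77 + freight 8281.51 + insurance 487.71 + destination terminal 1197.27 + brokerage 134.36 + duty 1950.73 + delivery 180.87 = 12537.22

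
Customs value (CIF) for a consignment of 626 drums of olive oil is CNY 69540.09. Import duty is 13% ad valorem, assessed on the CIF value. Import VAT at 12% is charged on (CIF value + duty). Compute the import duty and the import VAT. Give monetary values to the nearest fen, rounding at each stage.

Import duty = 69540.09 × 13% = 9040.21
VAT base = CIF + duty = 69540.09 + 9040.21 = 78580.30
Import VAT = 78580.30 × 12% = 9429.64

Import duty: CNY 9040.21; import VAT: CNY 9429.64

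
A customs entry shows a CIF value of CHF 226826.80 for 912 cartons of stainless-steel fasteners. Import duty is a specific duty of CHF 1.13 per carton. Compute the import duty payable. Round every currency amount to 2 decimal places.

Import duty: CHF 1030.56

Import duty = 912 × 1.13 = 1030.56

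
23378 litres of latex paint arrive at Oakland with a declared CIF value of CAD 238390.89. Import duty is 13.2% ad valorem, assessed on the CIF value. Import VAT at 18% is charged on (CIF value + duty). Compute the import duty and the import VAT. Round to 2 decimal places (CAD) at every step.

Import duty = 238390.89 × 13.2% = 31467.60
VAT base = CIF + duty = 238390.89 + 31467.60 = 269858.49
Import VAT = 269858.49 × 18% = 48574.53

Import duty: CAD 31467.60; import VAT: CAD 48574.53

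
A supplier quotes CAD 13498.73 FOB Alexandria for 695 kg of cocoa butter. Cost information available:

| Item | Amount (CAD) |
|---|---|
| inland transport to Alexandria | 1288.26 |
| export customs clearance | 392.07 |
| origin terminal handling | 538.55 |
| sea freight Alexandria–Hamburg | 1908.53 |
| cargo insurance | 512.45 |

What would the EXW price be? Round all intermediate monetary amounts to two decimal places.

EXW price: CAD 11279.85

Not relevant to the conversion: insurance, freight — on the buyer under both terms; not part of either seller's price.
From FOB to EXW, the seller no longer bears: inland to port, export clearance, origin terminal.
EXW price = 13498.73 − 1288.26 − 392.07 − 538.55 = 11279.85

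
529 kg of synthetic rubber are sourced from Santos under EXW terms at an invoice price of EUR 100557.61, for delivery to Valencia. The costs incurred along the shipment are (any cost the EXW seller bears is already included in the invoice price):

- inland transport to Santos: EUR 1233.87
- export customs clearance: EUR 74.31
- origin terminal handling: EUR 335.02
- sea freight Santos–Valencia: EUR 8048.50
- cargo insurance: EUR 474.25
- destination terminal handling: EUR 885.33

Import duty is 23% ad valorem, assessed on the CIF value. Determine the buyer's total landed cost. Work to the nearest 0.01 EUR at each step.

Total landed cost: EUR 137075.31

EXW: the seller makes goods available at their premises; the buyer bears all onward costs.
CIF value = EXW price + inland to port + export clearance + origin terminal + freight + insurance = 100557.61 + 1233.87 + 74.31 + 335.02 + 8048.50 + 474.25 = 110723.56
Import duty = 110723.56 × 23% = 25466.42
Buyer bears: inland to port 1233.87 + export clearance 74.31 + origin terminal 335.02 + freight 8048.50 + insurance 474.25 + destination terminal 885.33 + duty 25466.42 = 36517.70
Landed cost = invoice 100557.61 + 36517.70 = 137075.31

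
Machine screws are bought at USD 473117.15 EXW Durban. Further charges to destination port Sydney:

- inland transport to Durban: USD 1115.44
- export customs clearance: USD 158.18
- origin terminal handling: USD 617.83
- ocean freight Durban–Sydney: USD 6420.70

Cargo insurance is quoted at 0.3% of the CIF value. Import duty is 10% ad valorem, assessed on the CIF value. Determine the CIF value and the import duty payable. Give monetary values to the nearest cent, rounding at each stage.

Let C be the CIF value. C = EXW price + pre-shipment costs + freight + 0.3% × C
C − 0.3% × C = 473117.15 + 1115.44 + 158.18 + 617.83 + 6420.70
0.997 × C = 481429.30
C = 481429.30 / 0.997 = 482877.93
Insurance premium = 0.3% × 482877.93 = 1448.63
Import duty = 482877.93 × 10% = 48287.79

CIF value: USD 482877.93; import duty: USD 48287.79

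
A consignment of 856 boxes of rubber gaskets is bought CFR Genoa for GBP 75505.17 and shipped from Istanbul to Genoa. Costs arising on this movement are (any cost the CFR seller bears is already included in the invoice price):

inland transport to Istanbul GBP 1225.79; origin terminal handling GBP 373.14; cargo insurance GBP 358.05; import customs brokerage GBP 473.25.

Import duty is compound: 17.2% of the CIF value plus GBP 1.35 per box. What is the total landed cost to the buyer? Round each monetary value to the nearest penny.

Total landed cost: GBP 90540.54

CFR: the seller pays costs through ocean freight to the destination port, but not insurance.
Already in the invoice (seller's account under CFR): inland to port, origin terminal — exclude.
CIF value = CFR price + insurance = 75505.17 + 358.05 = 75863.22
Ad valorem component: 75863.22 × 17.2% = 13048.47
Specific component: 856 × 1.35 = 1155.60
Import duty = 13048.47 + 1155.60 = 14204.07
Buyer bears: insurance 358.05 + brokerage 473.25 + duty 14204.07 = 15035.37
Landed cost = invoice 75505.17 + 15035.37 = 90540.54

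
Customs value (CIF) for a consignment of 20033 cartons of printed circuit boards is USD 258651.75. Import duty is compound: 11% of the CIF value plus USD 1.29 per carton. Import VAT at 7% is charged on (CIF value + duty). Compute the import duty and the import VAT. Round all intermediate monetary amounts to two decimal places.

Ad valorem component: 258651.75 × 11% = 28451.69
Specific component: 20033 × 1.29 = 25842.57
Import duty = 28451.69 + 25842.57 = 54294.26
VAT base = CIF + duty = 258651.75 + 54294.26 = 312946.01
Import VAT = 312946.01 × 7% = 21906.22

Import duty: USD 54294.26; import VAT: USD 21906.22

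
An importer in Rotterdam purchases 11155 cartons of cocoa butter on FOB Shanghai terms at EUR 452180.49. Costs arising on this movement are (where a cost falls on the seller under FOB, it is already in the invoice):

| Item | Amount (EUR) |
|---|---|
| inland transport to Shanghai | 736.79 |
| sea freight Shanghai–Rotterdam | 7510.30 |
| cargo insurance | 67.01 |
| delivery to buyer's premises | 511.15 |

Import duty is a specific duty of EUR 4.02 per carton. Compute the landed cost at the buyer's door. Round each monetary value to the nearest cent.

FOB: the seller bears costs until goods are on board at the origin port; the buyer bears freight, insurance and all costs thereafter.
Already in the invoice (seller's account under FOB): inland to port — exclude.
CIF value = FOB price + freight + insurance = 452180.49 + 7510.30 + 67.01 = 459757.80
Import duty = 11155 × 4.02 = 44843.10
Buyer bears: freight 7510.30 + insurance 67.01 + delivery 511.15 + duty 44843.10 = 52931.56
Landed cost = invoice 452180.49 + 52931.56 = 505112.05

Total landed cost: EUR 505112.05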